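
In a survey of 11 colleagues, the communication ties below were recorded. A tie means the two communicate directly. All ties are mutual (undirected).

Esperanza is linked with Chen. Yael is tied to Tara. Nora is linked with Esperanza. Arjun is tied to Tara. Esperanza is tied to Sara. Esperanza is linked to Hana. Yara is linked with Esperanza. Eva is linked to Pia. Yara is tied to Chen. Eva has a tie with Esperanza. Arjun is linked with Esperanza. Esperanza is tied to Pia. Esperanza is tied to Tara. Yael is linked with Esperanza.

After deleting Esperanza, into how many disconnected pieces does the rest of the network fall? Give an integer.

Without Esperanza, the remaining ties split the others into: {Chen, Yara}; {Hana}; {Sara}; {Arjun, Tara, Yael}; {Nora}; {Eva, Pia}.
That's 6 separate components.

6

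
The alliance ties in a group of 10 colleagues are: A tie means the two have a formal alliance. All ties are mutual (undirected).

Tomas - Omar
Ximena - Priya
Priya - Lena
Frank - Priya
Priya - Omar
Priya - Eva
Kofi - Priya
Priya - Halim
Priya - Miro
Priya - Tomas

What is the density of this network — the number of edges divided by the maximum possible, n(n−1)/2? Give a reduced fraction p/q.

There are 10 edges and 10 nodes, so the maximum possible is C(10,2) = 45.
Density = 10/45 = 2/9.

2/9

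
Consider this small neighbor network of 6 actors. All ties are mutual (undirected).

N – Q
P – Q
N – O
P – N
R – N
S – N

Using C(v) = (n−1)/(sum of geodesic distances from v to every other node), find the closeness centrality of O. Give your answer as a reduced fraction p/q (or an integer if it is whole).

Distances from O: N:1, P:2, Q:2, R:2, S:2. Sum = 9.
n = 6, so closeness = 5/9.

5/9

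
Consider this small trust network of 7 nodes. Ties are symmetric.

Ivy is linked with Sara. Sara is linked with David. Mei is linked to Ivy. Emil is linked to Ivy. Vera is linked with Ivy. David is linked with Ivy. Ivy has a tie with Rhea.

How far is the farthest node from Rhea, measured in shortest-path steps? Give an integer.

2

Distances from Rhea: David:2, Emil:2, Ivy:1, Mei:2, Sara:2, Vera:2.
The largest is 2 (to Emil, Mei, Vera, David, and Sara), so the eccentricity of Rhea is 2.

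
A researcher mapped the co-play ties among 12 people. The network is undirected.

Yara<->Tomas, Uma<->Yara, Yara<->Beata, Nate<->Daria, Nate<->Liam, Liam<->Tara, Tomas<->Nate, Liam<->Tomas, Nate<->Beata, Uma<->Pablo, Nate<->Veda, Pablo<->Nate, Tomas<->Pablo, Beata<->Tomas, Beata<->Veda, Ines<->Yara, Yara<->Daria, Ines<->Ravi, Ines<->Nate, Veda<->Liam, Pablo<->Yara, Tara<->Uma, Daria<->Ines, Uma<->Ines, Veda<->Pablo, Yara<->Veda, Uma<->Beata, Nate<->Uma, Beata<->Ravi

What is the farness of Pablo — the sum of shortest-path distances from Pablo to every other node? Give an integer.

Distances from Pablo: Beata:2, Daria:2, Ines:2, Liam:2, Nate:1, Ravi:3, Tara:2, Tomas:1, Uma:1, Veda:1, Yara:1.
Sum = 2 + 2 + 2 + 2 + 1 + 3 + 2 + 1 + 1 + 1 + 1 = 18.

18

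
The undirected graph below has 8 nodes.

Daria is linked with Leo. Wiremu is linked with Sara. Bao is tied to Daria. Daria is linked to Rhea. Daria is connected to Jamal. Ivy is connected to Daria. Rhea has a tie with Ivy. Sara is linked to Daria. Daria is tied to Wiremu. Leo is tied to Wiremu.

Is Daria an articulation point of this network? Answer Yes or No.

Removing Daria leaves {Leo, Sara, and Wiremu} with no path to {Jamal}, so the network splits into 4 components. Daria is a cut vertex.

Yes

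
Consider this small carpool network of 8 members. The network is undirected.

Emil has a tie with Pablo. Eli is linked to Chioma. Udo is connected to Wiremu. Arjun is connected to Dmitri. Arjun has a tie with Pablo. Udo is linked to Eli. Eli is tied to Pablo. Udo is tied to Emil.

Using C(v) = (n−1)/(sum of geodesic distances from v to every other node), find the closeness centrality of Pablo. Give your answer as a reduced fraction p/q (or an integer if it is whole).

7/12

Distances from Pablo: Arjun:1, Chioma:2, Dmitri:2, Eli:1, Emil:1, Udo:2, Wiremu:3. Sum = 12.
n = 8, so closeness = 7/12.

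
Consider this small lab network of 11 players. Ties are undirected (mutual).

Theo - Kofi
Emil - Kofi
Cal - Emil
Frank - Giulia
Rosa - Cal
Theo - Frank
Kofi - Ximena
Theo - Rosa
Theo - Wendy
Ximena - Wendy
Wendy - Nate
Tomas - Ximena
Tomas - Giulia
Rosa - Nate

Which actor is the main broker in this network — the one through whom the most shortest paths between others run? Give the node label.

Unnormalized betweenness of each node: Cal:2, Emil:3, Frank:23/4, Giulia:23/12, Kofi:39/4, Nate:19/12, Rosa:23/3, Theo:191/12, Tomas:19/6, Wendy:20/3, Ximena:115/12.
Theo has the largest value, 191/12, making it the main broker — the node through which the most shortest paths run.

Theo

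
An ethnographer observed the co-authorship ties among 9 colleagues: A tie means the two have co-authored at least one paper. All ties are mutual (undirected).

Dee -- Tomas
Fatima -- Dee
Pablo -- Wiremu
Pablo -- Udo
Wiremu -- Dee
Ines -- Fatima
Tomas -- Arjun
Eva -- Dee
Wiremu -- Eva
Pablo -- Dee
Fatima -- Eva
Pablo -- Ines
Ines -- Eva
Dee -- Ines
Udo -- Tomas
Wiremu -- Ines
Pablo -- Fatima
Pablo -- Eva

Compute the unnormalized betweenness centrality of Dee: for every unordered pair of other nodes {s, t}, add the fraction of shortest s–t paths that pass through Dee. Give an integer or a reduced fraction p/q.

Pairs whose geodesics pass through Dee — Tomas–Eva: 1; Tomas–Pablo: 1/2; Tomas–Ines: 1; Tomas–Fatima: 1; Tomas–Wiremu: 1; Arjun–Eva: 1; Arjun–Pablo: 1/2; Arjun–Ines: 1; Arjun–Fatima: 1; Arjun–Wiremu: 1; Fatima–Wiremu: 1/4.
All other pairs contribute 0.
Summing the contributions gives betweenness(Dee) = 37/4.

37/4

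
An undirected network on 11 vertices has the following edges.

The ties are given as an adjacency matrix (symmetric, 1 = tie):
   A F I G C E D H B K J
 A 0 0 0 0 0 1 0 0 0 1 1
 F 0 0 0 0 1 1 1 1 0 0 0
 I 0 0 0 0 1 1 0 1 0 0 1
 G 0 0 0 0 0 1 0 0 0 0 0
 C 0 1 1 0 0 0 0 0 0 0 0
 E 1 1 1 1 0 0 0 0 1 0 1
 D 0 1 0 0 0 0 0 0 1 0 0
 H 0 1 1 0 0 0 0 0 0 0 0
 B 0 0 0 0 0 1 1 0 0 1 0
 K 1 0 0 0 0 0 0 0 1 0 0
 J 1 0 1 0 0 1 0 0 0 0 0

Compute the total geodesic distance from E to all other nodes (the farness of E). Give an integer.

14

Distances from E: A:1, B:1, C:2, D:2, F:1, G:1, H:2, I:1, J:1, K:2.
Sum = 1 + 1 + 2 + 2 + 1 + 1 + 2 + 1 + 1 + 2 = 14.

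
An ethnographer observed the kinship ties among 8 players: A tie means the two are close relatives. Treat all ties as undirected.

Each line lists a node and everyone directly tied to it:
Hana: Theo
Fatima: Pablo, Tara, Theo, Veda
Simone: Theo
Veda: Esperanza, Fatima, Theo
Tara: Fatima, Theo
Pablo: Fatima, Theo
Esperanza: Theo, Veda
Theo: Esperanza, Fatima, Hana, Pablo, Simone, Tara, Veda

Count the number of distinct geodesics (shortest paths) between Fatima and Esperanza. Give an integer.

2

The shortest distance is 2. The length-2 paths are: Fatima–Theo–Esperanza; Fatima–Veda–Esperanza.
That gives 2 distinct shortest paths.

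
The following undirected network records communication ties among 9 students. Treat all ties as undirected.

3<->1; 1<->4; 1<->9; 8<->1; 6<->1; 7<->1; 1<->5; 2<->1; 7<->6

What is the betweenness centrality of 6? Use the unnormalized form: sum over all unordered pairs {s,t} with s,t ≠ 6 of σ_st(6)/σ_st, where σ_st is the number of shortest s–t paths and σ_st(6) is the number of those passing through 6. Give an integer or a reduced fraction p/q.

No shortest path between any pair of other nodes passes through 6.
Summing the contributions gives betweenness(6) = 0.

0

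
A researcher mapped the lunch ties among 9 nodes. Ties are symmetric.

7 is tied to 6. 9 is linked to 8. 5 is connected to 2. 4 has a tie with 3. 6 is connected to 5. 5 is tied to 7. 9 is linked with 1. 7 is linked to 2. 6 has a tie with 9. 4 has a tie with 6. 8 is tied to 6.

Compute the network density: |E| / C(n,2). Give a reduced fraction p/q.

11/36

There are 11 edges and 9 nodes, so the maximum possible is C(9,2) = 36.
Density = 11/36.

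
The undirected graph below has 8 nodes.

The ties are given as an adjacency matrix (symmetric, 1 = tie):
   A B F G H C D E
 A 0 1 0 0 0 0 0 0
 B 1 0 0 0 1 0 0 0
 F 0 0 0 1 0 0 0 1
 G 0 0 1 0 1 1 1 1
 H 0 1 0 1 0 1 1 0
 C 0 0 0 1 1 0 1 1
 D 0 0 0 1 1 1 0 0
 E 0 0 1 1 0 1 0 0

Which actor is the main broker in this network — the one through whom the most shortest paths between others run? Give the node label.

Unnormalized betweenness of each node: A:0, B:6, C:2, D:0, E:1/2, F:0, G:13/2, H:10.
H has the largest value, 10, making it the main broker — the node through which the most shortest paths run.

H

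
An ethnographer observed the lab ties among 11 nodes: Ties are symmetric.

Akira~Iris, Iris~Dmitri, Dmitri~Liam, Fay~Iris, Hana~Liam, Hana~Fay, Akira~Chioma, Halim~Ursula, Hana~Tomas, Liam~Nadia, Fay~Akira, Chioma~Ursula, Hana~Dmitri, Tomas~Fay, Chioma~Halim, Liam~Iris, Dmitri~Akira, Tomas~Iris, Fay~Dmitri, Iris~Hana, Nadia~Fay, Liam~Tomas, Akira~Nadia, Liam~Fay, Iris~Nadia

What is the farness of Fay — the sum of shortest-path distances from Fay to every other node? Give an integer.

Distances from Fay: Akira:1, Chioma:2, Dmitri:1, Halim:3, Hana:1, Iris:1, Liam:1, Nadia:1, Tomas:1, Ursula:3.
Sum = 1 + 2 + 1 + 3 + 1 + 1 + 1 + 1 + 1 + 3 = 15.

15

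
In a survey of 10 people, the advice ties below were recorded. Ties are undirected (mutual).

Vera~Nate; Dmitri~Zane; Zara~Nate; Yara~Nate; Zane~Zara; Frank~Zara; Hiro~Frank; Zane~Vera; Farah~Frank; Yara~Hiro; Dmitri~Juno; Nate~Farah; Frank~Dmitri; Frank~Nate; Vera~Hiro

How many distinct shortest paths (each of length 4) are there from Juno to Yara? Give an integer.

The shortest distance is 4. The length-4 paths are: Juno–Dmitri–Frank–Nate–Yara; Juno–Dmitri–Frank–Hiro–Yara.
That gives 2 distinct shortest paths.

2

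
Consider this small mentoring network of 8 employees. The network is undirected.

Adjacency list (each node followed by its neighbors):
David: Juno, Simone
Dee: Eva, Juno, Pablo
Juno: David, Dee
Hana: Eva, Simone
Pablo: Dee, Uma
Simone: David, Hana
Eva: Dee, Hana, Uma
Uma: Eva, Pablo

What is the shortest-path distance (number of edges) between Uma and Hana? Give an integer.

One shortest route is Uma – Eva – Hana, which uses 2 edges, and Uma and Hana are not directly tied, so nothing shorter exists. So d(Uma,Hana) = 2.

2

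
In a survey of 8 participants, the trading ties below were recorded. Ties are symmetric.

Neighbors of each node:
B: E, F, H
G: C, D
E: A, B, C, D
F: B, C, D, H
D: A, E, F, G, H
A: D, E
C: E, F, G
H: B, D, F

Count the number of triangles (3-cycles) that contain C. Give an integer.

C's neighbors are E, F, and G, but none of them are tied to each other, so no triangle contains C.

0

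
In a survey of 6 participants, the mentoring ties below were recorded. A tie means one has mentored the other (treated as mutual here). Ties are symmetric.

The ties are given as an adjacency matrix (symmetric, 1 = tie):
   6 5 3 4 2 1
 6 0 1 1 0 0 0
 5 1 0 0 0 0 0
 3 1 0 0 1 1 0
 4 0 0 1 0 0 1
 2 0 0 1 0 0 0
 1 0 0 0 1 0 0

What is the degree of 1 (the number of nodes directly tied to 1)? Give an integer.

1 is directly tied to 4. That is 1 neighbor, so the degree of 1 is 1.

1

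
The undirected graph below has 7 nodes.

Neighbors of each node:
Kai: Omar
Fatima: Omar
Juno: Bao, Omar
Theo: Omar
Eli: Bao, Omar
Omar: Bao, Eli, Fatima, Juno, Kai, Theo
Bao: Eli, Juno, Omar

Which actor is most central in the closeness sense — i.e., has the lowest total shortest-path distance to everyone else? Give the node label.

Omar

Farness (sum of distances to all others) for each node — Bao:9, Eli:10, Fatima:11, Juno:10, Kai:11, Omar:6, Theo:11.
The smallest farness is 6, for Omar, so Omar has the highest closeness.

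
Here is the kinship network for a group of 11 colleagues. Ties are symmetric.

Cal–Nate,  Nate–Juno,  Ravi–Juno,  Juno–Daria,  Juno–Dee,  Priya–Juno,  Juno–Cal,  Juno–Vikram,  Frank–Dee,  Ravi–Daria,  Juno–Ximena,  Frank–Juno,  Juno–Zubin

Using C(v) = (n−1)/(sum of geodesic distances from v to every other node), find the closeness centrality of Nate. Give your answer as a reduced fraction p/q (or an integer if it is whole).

5/9

Distances from Nate: Cal:1, Daria:2, Dee:2, Frank:2, Juno:1, Priya:2, Ravi:2, Vikram:2, Ximena:2, Zubin:2. Sum = 18.
n = 11, so closeness = 10/18 = 5/9.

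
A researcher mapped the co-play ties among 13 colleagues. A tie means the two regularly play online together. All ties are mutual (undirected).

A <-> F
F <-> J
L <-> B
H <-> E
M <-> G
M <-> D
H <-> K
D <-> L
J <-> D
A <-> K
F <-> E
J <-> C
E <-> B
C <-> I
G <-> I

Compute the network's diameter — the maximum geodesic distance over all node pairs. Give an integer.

6

Eccentricity of each node (its greatest distance to any other): A:5, B:5, C:4, D:4, E:5, F:4, G:6, H:6, I:5, J:3, K:6, L:4, M:5.
The maximum eccentricity is 6, realized for instance by the pair H–G via H – E – F – J – C – I – G. So the diameter is 6.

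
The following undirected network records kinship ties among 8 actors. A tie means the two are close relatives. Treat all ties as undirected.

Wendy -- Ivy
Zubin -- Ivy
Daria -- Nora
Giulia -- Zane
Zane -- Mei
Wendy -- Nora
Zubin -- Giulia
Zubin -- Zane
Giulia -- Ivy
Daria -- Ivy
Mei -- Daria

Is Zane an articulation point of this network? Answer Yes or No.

No

Even without Zane, every remaining node can still reach every other (the residual graph is connected), so Zane is not a cut vertex.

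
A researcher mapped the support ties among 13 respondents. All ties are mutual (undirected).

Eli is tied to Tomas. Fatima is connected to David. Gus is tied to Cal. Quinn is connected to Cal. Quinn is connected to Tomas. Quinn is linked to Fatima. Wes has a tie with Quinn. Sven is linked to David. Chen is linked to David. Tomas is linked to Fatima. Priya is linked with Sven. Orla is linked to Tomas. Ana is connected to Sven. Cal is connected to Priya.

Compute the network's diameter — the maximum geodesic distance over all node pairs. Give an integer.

Eccentricity of each node (its greatest distance to any other): Ana:5, Cal:4, Chen:5, David:4, Eli:5, Fatima:3, Gus:5, Orla:5, Priya:4, Quinn:4, Sven:4, Tomas:4, Wes:5.
The maximum eccentricity is 5, realized for instance by the pair Orla–Ana via Orla – Tomas – Fatima – David – Sven – Ana. So the diameter is 5.

5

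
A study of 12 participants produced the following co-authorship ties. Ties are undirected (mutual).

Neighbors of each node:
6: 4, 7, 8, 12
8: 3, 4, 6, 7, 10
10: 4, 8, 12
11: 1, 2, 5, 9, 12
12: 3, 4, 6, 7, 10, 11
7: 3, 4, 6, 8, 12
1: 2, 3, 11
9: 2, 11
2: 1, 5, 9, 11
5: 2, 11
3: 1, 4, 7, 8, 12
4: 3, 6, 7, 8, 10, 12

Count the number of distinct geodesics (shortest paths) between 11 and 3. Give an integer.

2

The shortest distance is 2. The length-2 paths are: 11–12–3; 11–1–3.
That gives 2 distinct shortest paths.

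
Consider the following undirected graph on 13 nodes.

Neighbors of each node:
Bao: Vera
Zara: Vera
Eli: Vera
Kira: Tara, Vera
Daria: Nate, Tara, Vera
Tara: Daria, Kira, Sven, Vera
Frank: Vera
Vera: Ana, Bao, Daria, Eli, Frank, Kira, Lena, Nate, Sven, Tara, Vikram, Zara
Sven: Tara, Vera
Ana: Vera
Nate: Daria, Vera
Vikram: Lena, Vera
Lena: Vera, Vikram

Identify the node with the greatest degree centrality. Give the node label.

Vera

Degrees — Ana:1, Bao:1, Daria:3, Eli:1, Frank:1, Kira:2, Lena:2, Nate:2, Sven:2, Tara:4, Vera:12, Vikram:2, Zara:1.
The maximum is 12, attained only by Vera.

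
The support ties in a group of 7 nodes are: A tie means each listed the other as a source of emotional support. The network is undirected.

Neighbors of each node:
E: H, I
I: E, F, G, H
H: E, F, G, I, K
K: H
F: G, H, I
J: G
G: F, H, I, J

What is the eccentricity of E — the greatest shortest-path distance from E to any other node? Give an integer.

3

Distances from E: F:2, G:2, H:1, I:1, J:3, K:2.
The largest is 3 (to J), so the eccentricity of E is 3.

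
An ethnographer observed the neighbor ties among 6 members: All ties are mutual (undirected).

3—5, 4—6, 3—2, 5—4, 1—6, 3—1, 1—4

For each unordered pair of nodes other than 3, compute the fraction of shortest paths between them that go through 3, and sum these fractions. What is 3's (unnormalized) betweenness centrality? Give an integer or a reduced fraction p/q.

9/2

Pairs whose geodesics pass through 3 — 2–5: 1; 2–4: 2/2; 2–6: 1; 2–1: 1; 5–1: 1/2.
All other pairs contribute 0.
Summing the contributions gives betweenness(3) = 9/2.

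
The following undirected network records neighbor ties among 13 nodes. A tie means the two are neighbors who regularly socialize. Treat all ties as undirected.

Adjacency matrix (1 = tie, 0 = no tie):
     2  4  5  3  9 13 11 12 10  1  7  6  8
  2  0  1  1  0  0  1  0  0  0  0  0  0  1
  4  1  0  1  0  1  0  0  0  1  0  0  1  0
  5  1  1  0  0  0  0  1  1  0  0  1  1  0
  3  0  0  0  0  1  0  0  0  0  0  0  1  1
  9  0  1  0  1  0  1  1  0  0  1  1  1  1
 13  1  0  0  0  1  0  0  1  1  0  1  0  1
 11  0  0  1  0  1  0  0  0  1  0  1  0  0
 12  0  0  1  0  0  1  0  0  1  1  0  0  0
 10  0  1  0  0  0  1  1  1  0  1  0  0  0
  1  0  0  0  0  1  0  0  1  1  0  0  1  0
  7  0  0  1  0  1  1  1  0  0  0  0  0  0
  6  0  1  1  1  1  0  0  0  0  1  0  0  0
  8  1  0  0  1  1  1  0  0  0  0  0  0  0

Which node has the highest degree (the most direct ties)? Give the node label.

Degrees — 1:4, 2:4, 3:3, 4:5, 5:6, 6:5, 7:4, 8:4, 9:8, 10:5, 11:4, 12:4, 13:6.
The maximum is 8, attained only by 9.

9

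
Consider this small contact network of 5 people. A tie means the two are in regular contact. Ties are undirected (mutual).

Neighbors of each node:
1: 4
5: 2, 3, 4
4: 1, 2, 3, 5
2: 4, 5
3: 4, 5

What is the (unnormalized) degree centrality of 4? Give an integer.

4

4 is directly tied to 1, 2, 3, and 5. That is 4 neighbors, so the degree of 4 is 4.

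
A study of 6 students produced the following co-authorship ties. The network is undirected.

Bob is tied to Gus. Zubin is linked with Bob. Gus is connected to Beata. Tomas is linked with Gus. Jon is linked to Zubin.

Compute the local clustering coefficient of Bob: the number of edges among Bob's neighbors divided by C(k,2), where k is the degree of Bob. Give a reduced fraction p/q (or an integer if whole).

0

Bob's neighbors: Gus and Zubin (k = 2).
Possible neighbor pairs: C(2,2) = 1. Edges among them: none → e = 0.
Clustering(Bob) = 0/1.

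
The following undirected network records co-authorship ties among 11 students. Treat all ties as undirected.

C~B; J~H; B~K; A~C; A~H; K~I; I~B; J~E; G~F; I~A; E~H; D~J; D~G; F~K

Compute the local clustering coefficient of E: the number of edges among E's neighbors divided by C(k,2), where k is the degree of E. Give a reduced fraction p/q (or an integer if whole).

E's neighbors: H and J (k = 2).
Possible neighbor pairs: C(2,2) = 1. Edges among them: H–J → e = 1.
Clustering(E) = 1/1.

1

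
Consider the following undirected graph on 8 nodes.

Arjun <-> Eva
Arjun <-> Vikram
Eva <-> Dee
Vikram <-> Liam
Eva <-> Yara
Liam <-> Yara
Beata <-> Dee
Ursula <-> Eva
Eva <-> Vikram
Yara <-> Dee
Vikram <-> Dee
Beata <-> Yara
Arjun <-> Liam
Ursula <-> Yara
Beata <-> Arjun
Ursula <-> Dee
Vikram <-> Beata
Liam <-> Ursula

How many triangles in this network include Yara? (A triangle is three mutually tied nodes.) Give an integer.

5

Yara's neighbors: Beata, Dee, Eva, Liam, and Ursula.
Neighbor pairs that are themselves tied: Yara–Beata–Dee; Yara–Dee–Eva; Yara–Dee–Ursula; Yara–Eva–Ursula; Yara–Liam–Ursula. Each forms one triangle with Yara, for 5 in total.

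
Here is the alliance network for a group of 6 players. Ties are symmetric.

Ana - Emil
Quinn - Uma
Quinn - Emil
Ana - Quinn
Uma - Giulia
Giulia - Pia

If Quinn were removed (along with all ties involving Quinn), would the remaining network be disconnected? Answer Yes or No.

Yes

Removing Quinn leaves {Giulia, Pia, and Uma} with no path to {Ana and Emil}, so the network splits into 2 components. Quinn is a cut vertex.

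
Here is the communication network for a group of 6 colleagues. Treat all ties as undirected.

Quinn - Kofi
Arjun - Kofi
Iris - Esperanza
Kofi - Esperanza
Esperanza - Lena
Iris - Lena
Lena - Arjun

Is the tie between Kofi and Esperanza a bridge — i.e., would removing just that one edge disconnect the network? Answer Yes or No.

No

Even without that edge, Kofi still reaches Esperanza via Kofi – Arjun – Lena – Esperanza, so the network stays connected. Not a bridge.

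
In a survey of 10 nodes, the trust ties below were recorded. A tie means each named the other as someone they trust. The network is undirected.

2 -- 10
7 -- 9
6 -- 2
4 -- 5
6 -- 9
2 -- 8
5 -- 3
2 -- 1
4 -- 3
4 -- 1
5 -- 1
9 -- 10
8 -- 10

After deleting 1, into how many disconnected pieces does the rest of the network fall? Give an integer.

Without 1, the remaining ties split the others into: {3, 4, 5}; {2, 6, 7, 8, 9, 10}.
That's 2 separate components.

2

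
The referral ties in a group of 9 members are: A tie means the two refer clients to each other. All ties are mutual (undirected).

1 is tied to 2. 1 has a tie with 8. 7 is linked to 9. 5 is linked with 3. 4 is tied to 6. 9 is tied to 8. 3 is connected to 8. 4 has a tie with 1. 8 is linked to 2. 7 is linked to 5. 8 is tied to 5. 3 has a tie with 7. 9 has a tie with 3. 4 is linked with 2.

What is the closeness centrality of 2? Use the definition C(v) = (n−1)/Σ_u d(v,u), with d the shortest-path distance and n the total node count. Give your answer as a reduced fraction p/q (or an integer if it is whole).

Distances from 2: 1:1, 3:2, 4:1, 5:2, 6:2, 7:3, 8:1, 9:2. Sum = 14.
n = 9, so closeness = 8/14 = 4/7.

4/7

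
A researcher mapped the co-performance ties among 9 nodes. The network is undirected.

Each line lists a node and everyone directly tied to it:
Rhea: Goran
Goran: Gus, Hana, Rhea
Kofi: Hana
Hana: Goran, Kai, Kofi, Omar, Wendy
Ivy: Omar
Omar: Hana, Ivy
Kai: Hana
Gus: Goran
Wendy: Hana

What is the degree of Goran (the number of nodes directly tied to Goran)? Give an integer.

3

Goran is directly tied to Gus, Hana, and Rhea. That is 3 neighbors, so the degree of Goran is 3.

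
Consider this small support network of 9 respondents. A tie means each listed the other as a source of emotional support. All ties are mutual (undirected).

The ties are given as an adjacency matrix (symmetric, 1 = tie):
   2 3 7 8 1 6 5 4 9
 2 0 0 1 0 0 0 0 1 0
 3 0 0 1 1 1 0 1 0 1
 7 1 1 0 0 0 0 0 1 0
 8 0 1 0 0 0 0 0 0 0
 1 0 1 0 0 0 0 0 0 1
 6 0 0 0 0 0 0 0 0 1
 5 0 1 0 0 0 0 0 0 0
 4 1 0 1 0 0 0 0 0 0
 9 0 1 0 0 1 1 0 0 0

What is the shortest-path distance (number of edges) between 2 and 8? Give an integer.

One shortest route is 2 – 7 – 3 – 8, which uses 3 edges, and at distance 2 from 2 we only reach {3}, which does not include 8. So d(2,8) = 3.

3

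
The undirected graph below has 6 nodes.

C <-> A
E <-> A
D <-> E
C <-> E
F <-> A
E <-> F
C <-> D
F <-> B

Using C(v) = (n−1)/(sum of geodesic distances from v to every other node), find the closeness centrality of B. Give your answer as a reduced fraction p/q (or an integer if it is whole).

Distances from B: A:2, C:3, D:3, E:2, F:1. Sum = 11.
n = 6, so closeness = 5/11.

5/11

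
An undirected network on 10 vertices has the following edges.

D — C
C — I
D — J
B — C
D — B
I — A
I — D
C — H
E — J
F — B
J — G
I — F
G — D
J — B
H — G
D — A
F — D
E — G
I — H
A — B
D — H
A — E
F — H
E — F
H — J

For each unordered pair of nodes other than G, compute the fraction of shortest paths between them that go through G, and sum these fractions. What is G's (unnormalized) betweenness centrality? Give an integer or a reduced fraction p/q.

Pairs whose geodesics pass through G — E–H: 1/3; E–C: 2/12; E–D: 1/4.
All other pairs contribute 0.
Summing the contributions gives betweenness(G) = 3/4.

3/4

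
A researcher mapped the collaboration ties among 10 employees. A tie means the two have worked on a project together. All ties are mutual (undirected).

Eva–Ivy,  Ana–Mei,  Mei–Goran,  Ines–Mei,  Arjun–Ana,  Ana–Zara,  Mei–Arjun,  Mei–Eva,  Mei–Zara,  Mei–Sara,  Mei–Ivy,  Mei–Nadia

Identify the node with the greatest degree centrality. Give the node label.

Mei

Degrees — Ana:3, Arjun:2, Eva:2, Goran:1, Ines:1, Ivy:2, Mei:9, Nadia:1, Sara:1, Zara:2.
The maximum is 9, attained only by Mei.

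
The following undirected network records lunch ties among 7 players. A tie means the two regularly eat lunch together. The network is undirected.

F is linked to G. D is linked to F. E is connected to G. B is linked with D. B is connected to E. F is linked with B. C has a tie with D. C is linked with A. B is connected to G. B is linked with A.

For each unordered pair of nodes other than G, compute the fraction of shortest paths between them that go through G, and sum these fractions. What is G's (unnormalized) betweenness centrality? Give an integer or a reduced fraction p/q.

Pairs whose geodesics pass through G — F–E: 1/2.
All other pairs contribute 0.
Summing the contributions gives betweenness(G) = 1/2.

1/2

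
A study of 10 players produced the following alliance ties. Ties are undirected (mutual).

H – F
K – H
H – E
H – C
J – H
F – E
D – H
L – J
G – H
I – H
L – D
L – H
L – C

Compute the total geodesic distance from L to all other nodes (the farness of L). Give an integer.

14

Distances from L: C:1, D:1, E:2, F:2, G:2, H:1, I:2, J:1, K:2.
Sum = 1 + 1 + 2 + 2 + 2 + 1 + 2 + 1 + 2 = 14.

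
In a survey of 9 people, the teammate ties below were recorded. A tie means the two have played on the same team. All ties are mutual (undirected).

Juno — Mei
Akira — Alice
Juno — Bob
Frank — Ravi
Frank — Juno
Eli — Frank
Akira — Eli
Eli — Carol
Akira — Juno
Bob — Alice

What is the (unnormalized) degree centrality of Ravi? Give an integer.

Ravi is directly tied to Frank. That is 1 neighbor, so the degree of Ravi is 1.

1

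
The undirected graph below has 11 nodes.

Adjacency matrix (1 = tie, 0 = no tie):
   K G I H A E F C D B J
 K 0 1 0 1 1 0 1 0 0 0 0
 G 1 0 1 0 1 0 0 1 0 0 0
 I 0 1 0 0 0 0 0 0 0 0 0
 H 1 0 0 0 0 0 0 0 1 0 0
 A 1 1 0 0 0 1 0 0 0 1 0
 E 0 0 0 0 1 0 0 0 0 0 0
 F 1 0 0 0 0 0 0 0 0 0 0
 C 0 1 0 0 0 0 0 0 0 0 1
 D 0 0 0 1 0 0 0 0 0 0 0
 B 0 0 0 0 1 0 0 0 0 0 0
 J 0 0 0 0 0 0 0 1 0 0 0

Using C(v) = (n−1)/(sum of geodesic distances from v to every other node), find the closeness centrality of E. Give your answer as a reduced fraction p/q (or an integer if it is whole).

10/27

Distances from E: A:1, B:2, C:3, D:4, F:3, G:2, H:3, I:3, J:4, K:2. Sum = 27.
n = 11, so closeness = 10/27.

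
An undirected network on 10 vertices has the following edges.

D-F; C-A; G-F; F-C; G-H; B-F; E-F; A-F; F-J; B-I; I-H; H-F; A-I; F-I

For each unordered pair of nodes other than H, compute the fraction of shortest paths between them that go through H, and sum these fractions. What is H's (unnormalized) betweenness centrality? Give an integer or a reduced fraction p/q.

1/2

Pairs whose geodesics pass through H — G–I: 1/2.
All other pairs contribute 0.
Summing the contributions gives betweenness(H) = 1/2.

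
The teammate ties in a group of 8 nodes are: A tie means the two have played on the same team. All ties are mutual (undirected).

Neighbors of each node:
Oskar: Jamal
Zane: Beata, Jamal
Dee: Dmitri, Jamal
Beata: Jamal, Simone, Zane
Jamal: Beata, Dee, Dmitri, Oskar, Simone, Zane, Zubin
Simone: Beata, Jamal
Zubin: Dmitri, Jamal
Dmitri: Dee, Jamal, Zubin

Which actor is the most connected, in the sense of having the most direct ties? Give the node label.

Jamal

Degrees — Beata:3, Dee:2, Dmitri:3, Jamal:7, Oskar:1, Simone:2, Zane:2, Zubin:2.
The maximum is 7, attained only by Jamal.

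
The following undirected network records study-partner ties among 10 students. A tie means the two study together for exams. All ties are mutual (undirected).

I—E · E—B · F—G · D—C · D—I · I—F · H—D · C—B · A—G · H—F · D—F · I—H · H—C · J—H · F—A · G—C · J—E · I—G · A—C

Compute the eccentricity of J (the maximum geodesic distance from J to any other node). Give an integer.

Distances from J: A:3, B:2, C:2, D:2, E:1, F:2, G:3, H:1, I:2.
The largest is 3 (to G and A), so the eccentricity of J is 3.

3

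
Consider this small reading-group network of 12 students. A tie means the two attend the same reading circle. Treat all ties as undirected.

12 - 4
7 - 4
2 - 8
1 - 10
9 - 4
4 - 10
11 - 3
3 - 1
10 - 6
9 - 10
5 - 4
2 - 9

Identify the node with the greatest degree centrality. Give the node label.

4

Degrees — 1:2, 2:2, 3:2, 4:5, 5:1, 6:1, 7:1, 8:1, 9:3, 10:4, 11:1, 12:1.
The maximum is 5, attained only by 4.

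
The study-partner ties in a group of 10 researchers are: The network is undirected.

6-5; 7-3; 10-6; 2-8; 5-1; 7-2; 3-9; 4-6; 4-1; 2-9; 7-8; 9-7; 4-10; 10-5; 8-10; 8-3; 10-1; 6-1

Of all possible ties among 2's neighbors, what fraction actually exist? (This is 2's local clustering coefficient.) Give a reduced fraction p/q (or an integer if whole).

2/3

2's neighbors: 7, 8, and 9 (k = 3).
Possible neighbor pairs: C(3,2) = 3. Edges among them: 7–8, 7–9 → e = 2.
Clustering(2) = 2/3.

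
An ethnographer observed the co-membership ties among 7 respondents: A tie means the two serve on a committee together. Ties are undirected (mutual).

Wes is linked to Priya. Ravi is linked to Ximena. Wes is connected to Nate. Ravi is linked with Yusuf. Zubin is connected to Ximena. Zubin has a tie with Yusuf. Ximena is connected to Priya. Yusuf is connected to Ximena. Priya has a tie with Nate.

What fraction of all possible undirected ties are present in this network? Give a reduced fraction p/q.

3/7

There are 9 edges and 7 nodes, so the maximum possible is C(7,2) = 21.
Density = 9/21 = 3/7.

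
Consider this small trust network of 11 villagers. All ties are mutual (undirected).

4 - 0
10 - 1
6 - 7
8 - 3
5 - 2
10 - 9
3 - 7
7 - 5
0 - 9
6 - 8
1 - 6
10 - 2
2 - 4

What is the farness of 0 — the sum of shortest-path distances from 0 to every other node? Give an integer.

30

Distances from 0: 1:3, 2:2, 3:5, 4:1, 5:3, 6:4, 7:4, 8:5, 9:1, 10:2.
Sum = 3 + 2 + 5 + 1 + 3 + 4 + 4 + 5 + 1 + 2 = 30.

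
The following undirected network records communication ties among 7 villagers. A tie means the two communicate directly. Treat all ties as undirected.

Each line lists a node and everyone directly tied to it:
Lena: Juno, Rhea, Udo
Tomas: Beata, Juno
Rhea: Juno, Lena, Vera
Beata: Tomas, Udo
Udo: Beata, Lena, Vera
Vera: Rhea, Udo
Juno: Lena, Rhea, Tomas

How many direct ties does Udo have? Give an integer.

3

Udo is directly tied to Beata, Lena, and Vera. That is 3 neighbors, so the degree of Udo is 3.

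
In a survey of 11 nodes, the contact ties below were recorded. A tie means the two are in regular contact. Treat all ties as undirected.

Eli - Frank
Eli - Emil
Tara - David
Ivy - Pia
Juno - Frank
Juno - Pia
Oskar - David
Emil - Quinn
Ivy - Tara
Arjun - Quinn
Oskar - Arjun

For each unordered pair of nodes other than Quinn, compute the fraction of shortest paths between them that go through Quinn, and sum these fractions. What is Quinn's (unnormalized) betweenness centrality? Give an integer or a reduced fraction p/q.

10

Pairs whose geodesics pass through Quinn — David–Emil: 1; David–Eli: 1; Oskar–Emil: 1; Oskar–Eli: 1; Oskar–Frank: 1; Arjun–Emil: 1; Arjun–Eli: 1; Arjun–Frank: 1; Arjun–Juno: 1; Emil–Tara: 1.
All other pairs contribute 0.
Summing the contributions gives betweenness(Quinn) = 10.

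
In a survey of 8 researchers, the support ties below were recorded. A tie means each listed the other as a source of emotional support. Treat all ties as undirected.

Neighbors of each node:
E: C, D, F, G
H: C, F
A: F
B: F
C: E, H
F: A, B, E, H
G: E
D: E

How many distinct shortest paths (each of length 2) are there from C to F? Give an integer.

2

The shortest distance is 2. The length-2 paths are: C–H–F; C–E–F.
That gives 2 distinct shortest paths.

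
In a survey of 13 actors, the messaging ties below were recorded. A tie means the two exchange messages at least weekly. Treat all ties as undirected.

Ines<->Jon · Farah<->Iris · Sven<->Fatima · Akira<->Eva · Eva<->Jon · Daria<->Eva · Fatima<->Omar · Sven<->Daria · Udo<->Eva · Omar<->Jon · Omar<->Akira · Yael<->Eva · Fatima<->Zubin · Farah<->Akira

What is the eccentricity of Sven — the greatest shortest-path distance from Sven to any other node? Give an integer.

Distances from Sven: Akira:3, Daria:1, Eva:2, Farah:4, Fatima:1, Ines:4, Iris:5, Jon:3, Omar:2, Udo:3, Yael:3, Zubin:2.
The largest is 5 (to Iris), so the eccentricity of Sven is 5.

5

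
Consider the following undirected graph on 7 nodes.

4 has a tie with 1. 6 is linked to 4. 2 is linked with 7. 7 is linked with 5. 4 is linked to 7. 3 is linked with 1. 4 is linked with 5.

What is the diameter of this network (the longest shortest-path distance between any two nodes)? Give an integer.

Eccentricity of each node (its greatest distance to any other): 1:3, 2:4, 3:4, 4:2, 5:3, 6:3, 7:3.
The maximum eccentricity is 4, realized for instance by the pair 3–2 via 3 – 1 – 4 – 7 – 2. So the diameter is 4.

4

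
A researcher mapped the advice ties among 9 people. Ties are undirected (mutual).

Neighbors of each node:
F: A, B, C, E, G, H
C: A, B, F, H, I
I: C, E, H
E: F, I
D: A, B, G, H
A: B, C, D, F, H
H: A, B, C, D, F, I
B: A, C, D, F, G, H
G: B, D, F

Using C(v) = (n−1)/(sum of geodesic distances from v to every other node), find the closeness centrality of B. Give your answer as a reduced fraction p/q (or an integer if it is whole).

4/5

Distances from B: A:1, C:1, D:1, E:2, F:1, G:1, H:1, I:2. Sum = 10.
n = 9, so closeness = 8/10 = 4/5.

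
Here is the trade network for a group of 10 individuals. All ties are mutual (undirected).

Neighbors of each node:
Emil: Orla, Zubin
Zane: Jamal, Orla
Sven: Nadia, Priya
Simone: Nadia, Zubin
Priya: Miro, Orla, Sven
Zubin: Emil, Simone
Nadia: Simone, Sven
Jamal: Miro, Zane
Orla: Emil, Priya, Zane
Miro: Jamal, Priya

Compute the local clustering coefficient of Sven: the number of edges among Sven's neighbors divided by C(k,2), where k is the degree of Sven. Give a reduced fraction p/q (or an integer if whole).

0

Sven's neighbors: Nadia and Priya (k = 2).
Possible neighbor pairs: C(2,2) = 1. Edges among them: none → e = 0.
Clustering(Sven) = 0/1.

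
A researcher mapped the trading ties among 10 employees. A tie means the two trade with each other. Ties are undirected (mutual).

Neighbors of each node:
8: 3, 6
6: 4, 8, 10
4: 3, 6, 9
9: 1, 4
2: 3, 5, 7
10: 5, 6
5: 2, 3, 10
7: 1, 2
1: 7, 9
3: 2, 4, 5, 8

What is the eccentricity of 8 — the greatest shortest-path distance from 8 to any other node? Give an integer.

Distances from 8: 1:4, 2:2, 3:1, 4:2, 5:2, 6:1, 7:3, 9:3, 10:2.
The largest is 4 (to 1), so the eccentricity of 8 is 4.

4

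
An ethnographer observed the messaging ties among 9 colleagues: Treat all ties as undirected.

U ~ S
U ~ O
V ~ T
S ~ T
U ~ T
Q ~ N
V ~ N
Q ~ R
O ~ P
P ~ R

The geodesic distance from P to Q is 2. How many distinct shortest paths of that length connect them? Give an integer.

1

The shortest distance is 2, and the only length-2 path is P–R–Q. So there is exactly 1 shortest path.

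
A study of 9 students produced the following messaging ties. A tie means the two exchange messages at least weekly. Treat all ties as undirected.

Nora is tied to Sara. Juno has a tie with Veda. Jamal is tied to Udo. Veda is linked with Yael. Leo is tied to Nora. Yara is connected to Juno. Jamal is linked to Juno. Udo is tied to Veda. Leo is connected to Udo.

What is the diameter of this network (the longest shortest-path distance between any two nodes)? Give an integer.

Eccentricity of each node (its greatest distance to any other): Jamal:4, Juno:5, Leo:4, Nora:5, Sara:6, Udo:3, Veda:4, Yael:5, Yara:6.
The maximum eccentricity is 6, realized for instance by the pair Yara–Sara via Yara – Juno – Jamal – Udo – Leo – Nora – Sara. So the diameter is 6.

6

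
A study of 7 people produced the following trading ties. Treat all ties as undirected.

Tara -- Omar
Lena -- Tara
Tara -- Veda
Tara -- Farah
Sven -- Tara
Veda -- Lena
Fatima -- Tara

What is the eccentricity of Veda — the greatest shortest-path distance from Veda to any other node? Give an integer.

Distances from Veda: Farah:2, Fatima:2, Lena:1, Omar:2, Sven:2, Tara:1.
The largest is 2 (to Sven, Omar, Fatima, and Farah), so the eccentricity of Veda is 2.

2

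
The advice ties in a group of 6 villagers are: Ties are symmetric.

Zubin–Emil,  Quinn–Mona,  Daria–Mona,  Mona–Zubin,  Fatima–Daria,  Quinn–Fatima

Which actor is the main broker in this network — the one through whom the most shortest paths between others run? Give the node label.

Mona

Unnormalized betweenness of each node: Daria:3/2, Emil:0, Fatima:1/2, Mona:13/2, Quinn:3/2, Zubin:4.
Mona has the largest value, 13/2, making it the main broker — the node through which the most shortest paths run.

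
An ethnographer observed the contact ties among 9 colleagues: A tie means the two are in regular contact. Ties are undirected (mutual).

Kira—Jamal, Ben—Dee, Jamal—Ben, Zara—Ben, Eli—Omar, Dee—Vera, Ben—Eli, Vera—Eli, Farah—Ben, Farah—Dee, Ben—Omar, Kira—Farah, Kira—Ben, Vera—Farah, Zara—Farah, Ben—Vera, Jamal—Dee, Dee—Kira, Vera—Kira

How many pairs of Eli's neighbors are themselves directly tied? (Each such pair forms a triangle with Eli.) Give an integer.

Eli's neighbors: Ben, Omar, and Vera.
Neighbor pairs that are themselves tied: Eli–Ben–Omar; Eli–Ben–Vera. Each forms one triangle with Eli, for 2 in total.

2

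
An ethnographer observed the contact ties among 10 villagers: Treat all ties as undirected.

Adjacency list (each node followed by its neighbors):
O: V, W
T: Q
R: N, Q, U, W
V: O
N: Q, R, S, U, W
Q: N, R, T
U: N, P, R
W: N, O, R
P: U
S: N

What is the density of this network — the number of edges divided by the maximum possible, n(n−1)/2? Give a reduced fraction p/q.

There are 12 edges and 10 nodes, so the maximum possible is C(10,2) = 45.
Density = 12/45 = 4/15.

4/15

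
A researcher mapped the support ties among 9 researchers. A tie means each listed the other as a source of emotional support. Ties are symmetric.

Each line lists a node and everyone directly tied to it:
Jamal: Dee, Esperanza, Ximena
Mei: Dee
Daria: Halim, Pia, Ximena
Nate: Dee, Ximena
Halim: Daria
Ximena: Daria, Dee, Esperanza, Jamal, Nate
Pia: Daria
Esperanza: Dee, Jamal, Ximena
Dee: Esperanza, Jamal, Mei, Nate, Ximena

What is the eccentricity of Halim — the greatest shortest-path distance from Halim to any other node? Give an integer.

4

Distances from Halim: Daria:1, Dee:3, Esperanza:3, Jamal:3, Mei:4, Nate:3, Pia:2, Ximena:2.
The largest is 4 (to Mei), so the eccentricity of Halim is 4.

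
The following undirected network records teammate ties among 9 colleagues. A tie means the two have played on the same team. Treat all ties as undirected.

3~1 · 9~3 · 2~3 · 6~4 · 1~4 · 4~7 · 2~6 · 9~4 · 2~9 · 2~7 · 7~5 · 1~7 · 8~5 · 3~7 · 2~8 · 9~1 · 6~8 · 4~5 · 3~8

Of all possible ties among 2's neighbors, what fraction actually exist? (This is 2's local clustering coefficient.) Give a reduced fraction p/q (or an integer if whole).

2/5

2's neighbors: 3, 6, 7, 8, and 9 (k = 5).
Possible neighbor pairs: C(5,2) = 10. Edges among them: 3–7, 3–8, 3–9, 6–8 → e = 4.
Clustering(2) = 4/10 = 2/5.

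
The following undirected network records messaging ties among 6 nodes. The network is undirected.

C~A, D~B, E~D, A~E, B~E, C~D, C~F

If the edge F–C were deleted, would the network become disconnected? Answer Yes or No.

Without the F–C edge there is no alternate route between F and C, so the network disconnects. It is a bridge.

Yes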